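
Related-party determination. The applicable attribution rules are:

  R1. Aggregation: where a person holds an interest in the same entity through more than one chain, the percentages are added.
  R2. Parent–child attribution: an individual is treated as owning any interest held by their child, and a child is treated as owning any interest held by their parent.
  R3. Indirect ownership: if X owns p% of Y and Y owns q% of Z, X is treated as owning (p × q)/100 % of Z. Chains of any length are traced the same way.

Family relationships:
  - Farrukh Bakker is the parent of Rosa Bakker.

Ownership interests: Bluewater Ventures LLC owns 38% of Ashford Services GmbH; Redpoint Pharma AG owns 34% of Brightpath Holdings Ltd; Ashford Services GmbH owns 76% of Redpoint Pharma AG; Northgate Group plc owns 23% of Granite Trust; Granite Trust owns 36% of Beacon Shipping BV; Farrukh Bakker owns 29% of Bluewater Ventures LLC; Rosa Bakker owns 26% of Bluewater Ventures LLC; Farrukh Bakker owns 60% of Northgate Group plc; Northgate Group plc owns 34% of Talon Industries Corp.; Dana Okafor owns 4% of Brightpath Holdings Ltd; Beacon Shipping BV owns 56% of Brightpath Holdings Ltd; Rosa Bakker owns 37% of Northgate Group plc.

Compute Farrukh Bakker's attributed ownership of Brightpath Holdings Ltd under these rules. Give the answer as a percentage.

By parent–child attribution (R2), Farrukh Bakker is treated as also owning Rosa Bakker's interest in Bluewater Ventures LLC, giving 29% + 26% = 55%.
By parent–child attribution (R2), Farrukh Bakker is treated as also owning Rosa Bakker's interest in Northgate Group plc, giving 60% + 37% = 97%.
Chain via Bluewater Ventures LLC → Ashford Services GmbH → Redpoint Pharma AG (R3): 55% × 38% × 76% × 34% = 5.40056% of Brightpath Holdings Ltd.
Chain via Northgate Group plc → Granite Trust → Beacon Shipping BV (R3): 97% × 23% × 36% × 56% = 4.497696% of Brightpath Holdings Ltd.
Aggregating (R1): 5.40056% + 4.497696% = 9.898256%.

9.898256%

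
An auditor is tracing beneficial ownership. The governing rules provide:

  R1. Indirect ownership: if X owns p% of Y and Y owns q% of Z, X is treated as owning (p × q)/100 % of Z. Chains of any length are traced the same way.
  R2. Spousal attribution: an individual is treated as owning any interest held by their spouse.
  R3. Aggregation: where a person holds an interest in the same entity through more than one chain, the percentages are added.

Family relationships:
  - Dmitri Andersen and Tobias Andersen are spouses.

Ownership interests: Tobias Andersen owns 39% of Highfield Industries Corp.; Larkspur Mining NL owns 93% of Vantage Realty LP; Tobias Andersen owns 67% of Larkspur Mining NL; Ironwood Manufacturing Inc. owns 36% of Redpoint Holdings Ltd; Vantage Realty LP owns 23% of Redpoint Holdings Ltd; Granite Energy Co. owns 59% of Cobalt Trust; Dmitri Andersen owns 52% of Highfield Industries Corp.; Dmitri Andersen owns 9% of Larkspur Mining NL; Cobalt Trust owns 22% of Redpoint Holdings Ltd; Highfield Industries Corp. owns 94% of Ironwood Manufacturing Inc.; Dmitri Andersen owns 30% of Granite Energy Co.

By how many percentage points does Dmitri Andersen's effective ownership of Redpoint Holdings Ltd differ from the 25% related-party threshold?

25.9448

By spousal attribution (R2), Dmitri Andersen is treated as also owning Tobias Andersen's interest in Highfield Industries Corp, giving 52% + 39% = 91%.
By spousal attribution (R2), Dmitri Andersen is treated as also owning Tobias Andersen's interest in Larkspur Mining NL, giving 9% + 67% = 76%.
Chain via Granite Energy Co. → Cobalt Trust (R1): 30% × 59% × 22% = 3.894% of Redpoint Holdings Ltd.
Chain via Highfield Industries Corp. → Ironwood Manufacturing Inc. (R1): 91% × 94% × 36% = 30.7944% of Redpoint Holdings Ltd.
Chain via Larkspur Mining NL → Vantage Realty LP (R1): 76% × 93% × 23% = 16.2564% of Redpoint Holdings Ltd.
Aggregating (R3): 3.894% + 30.7944% + 16.2564% = 50.9448%.
50.9448% exceeds the 25% threshold by 25.9448 percentage points.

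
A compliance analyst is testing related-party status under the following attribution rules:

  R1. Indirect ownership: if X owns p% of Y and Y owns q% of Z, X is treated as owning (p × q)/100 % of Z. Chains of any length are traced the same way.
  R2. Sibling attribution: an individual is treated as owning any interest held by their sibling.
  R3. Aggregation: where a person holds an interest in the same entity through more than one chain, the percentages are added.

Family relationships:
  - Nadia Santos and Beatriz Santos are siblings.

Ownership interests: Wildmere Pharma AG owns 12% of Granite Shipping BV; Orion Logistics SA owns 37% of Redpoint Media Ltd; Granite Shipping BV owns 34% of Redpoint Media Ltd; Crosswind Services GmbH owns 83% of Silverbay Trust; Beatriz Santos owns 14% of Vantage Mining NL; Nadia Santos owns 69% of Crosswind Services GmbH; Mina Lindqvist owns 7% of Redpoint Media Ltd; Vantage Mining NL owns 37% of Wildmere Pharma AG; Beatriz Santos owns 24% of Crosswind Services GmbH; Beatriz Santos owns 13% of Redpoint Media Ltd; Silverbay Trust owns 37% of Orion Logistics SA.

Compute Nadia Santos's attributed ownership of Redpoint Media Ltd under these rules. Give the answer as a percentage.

By sibling attribution (R2), Nadia Santos is treated as also owning Beatriz Santos's interest in Crosswind Services GmbH, giving 69% + 24% = 93%.
By sibling attribution (R2), Nadia Santos is treated as owning Beatriz Santos's 14% interest in Vantage Mining NL.
By sibling attribution (R2), Nadia Santos is treated as owning Beatriz Santos's 13% interest in Redpoint Media Ltd.
Chain via Crosswind Services GmbH → Silverbay Trust → Orion Logistics SA (R1): 93% × 83% × 37% × 37% = 10.567311% of Redpoint Media Ltd.
Chain via Vantage Mining NL → Wildmere Pharma AG → Granite Shipping BV (R1): 14% × 37% × 12% × 34% = 0.211344% of Redpoint Media Ltd.
Direct interest in Redpoint Media Ltd: 13%.
Aggregating (R3): 10.567311% + 0.211344% + 13% = 23.778655%.

23.778655%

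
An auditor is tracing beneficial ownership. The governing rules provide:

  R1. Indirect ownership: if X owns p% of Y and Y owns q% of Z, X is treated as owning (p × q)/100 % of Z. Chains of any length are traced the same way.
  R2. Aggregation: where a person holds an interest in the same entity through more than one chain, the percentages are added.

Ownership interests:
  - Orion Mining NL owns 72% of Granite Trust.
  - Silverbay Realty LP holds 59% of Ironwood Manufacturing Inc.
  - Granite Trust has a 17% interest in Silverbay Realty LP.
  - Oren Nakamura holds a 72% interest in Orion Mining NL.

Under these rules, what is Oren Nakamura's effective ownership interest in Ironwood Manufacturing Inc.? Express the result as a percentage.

5.199552%

Chain via Orion Mining NL → Granite Trust → Silverbay Realty LP (R1): 72% × 72% × 17% × 59% = 5.199552% of Ironwood Manufacturing Inc.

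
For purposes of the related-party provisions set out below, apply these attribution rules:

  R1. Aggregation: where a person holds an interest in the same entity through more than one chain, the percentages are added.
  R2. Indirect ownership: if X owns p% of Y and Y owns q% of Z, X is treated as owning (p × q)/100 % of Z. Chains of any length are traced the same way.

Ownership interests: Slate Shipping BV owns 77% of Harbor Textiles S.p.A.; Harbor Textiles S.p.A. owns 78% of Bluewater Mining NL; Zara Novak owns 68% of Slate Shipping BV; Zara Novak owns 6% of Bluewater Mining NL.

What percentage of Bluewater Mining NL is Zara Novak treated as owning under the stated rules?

46.8408%

Chain via Slate Shipping BV → Harbor Textiles S.p.A. (R2): 68% × 77% × 78% = 40.8408% of Bluewater Mining NL.
Direct interest in Bluewater Mining NL: 6%.
Aggregating (R1): 40.8408% + 6% = 46.8408%.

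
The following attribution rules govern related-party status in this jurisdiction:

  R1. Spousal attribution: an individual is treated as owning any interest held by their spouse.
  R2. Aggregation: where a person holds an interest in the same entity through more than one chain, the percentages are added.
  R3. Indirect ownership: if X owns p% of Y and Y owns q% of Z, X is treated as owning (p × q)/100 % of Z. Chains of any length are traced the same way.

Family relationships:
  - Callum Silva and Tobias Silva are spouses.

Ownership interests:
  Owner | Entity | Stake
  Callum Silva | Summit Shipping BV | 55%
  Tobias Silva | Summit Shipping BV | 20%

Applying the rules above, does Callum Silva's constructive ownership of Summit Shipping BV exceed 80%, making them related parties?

By spousal attribution (R1), Callum Silva is treated as also owning Tobias Silva's interest in Summit Shipping BV, giving 55% + 20% = 75%.
Direct interest in Summit Shipping BV: 75%.
75% does not exceed the 80% threshold, so Callum is not a related party to Summit Shipping BV.

No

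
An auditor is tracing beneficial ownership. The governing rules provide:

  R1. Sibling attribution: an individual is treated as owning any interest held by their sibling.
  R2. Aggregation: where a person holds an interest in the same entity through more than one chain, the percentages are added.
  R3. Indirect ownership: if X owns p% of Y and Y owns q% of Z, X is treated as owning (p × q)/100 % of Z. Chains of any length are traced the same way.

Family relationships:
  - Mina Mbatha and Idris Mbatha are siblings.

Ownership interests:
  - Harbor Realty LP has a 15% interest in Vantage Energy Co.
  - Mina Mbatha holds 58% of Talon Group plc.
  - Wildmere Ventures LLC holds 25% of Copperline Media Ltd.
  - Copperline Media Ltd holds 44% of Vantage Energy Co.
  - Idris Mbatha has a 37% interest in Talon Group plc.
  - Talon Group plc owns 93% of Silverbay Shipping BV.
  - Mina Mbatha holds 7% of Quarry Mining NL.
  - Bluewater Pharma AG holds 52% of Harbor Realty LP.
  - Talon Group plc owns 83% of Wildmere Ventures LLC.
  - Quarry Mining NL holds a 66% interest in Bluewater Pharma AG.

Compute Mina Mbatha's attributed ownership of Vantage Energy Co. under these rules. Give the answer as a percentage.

By sibling attribution (R1), Mina Mbatha is treated as also owning Idris Mbatha's interest in Talon Group plc, giving 58% + 37% = 95%.
Chain via Talon Group plc → Wildmere Ventures LLC → Copperline Media Ltd (R3): 95% × 83% × 25% × 44% = 8.6735% of Vantage Energy Co.
Chain via Quarry Mining NL → Bluewater Pharma AG → Harbor Realty LP (R3): 7% × 66% × 52% × 15% = 0.36036% of Vantage Energy Co.
Aggregating (R2): 8.6735% + 0.36036% = 9.03386%.

9.03386%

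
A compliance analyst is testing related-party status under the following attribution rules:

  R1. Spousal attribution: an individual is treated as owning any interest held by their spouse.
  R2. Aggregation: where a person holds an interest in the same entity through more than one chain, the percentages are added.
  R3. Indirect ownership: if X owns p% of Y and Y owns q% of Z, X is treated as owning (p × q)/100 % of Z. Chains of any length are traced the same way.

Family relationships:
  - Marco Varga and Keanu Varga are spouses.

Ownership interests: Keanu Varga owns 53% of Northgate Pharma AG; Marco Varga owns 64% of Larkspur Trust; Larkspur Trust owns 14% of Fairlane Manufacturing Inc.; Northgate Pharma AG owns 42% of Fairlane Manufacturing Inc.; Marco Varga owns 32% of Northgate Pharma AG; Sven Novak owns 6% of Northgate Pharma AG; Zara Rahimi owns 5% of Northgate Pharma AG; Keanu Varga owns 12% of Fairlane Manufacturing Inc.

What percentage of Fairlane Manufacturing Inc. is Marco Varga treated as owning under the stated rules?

By spousal attribution (R1), Marco Varga is treated as also owning Keanu Varga's interest in Northgate Pharma AG, giving 32% + 53% = 85%.
By spousal attribution (R1), Marco Varga is treated as owning Keanu Varga's 12% interest in Fairlane Manufacturing Inc.
Chain via Larkspur Trust (R3): 64% × 14% = 8.96% of Fairlane Manufacturing Inc.
Chain via Northgate Pharma AG (R3): 85% × 42% = 35.7% of Fairlane Manufacturing Inc.
Direct interest in Fairlane Manufacturing Inc: 12%.
Aggregating (R2): 8.96% + 35.7% + 12% = 56.66%.

56.66%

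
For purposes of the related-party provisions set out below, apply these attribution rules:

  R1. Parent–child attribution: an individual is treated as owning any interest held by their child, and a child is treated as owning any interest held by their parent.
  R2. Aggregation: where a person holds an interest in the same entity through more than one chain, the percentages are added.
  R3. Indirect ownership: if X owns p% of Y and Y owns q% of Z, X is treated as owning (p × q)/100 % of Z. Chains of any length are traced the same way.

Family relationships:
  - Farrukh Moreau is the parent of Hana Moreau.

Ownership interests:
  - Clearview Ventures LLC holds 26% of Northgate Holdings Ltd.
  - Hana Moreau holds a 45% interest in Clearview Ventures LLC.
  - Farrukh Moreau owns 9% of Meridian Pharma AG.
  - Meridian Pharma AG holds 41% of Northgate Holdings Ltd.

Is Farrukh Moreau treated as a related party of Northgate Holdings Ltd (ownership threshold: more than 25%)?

By parent–child attribution (R1), Farrukh Moreau is treated as owning Hana Moreau's 45% interest in Clearview Ventures LLC.
Chain via Meridian Pharma AG (R3): 9% × 41% = 3.69% of Northgate Holdings Ltd.
Chain via Clearview Ventures LLC (R3): 45% × 26% = 11.7% of Northgate Holdings Ltd.
Aggregating (R2): 3.69% + 11.7% = 15.39%.
15.39% does not exceed the 25% threshold, so Farrukh is not a related party to Northgate Holdings Ltd.

No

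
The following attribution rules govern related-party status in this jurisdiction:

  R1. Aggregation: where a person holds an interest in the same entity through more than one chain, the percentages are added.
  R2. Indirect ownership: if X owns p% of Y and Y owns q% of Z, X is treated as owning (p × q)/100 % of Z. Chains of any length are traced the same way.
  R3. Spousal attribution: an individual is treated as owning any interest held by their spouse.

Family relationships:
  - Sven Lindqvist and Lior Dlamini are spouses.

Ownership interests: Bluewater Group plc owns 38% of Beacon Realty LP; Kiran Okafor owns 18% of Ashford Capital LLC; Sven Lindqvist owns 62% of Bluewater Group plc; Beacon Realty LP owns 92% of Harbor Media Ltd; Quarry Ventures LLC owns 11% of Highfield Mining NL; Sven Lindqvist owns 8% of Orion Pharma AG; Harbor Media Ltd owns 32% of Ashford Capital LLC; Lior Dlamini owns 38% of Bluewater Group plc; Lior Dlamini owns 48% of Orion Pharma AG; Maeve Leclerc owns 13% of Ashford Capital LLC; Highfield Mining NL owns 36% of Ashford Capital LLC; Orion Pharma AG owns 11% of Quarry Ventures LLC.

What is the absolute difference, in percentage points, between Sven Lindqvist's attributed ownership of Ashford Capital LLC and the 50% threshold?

38.568864

By spousal attribution (R3), Sven Lindqvist is treated as also owning Lior Dlamini's interest in Bluewater Group plc, giving 62% + 38% = 100%.
By spousal attribution (R3), Sven Lindqvist is treated as also owning Lior Dlamini's interest in Orion Pharma AG, giving 8% + 48% = 56%.
Chain via Bluewater Group plc → Beacon Realty LP → Harbor Media Ltd (R2): 100% × 38% × 92% × 32% = 11.1872% of Ashford Capital LLC.
Chain via Orion Pharma AG → Quarry Ventures LLC → Highfield Mining NL (R2): 56% × 11% × 11% × 36% = 0.243936% of Ashford Capital LLC.
Aggregating (R1): 11.1872% + 0.243936% = 11.431136%.
11.431136% falls short of the 50% threshold by 38.568864 percentage points.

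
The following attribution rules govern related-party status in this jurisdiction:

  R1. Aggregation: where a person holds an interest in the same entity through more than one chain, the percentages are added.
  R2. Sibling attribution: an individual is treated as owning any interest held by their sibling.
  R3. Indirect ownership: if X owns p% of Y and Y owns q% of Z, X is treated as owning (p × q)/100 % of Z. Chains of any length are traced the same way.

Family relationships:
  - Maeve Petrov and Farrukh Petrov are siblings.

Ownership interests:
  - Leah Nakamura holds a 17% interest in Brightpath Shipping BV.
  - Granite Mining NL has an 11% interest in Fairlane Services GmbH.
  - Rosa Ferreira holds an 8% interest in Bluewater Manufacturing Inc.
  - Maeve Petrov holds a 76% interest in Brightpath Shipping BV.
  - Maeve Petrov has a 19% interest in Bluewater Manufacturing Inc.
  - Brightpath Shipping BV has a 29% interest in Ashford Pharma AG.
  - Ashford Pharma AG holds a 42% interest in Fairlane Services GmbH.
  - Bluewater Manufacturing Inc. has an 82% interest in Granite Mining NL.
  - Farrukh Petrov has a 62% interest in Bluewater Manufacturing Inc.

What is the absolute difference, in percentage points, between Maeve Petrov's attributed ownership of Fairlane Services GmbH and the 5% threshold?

By sibling attribution (R2), Maeve Petrov is treated as also owning Farrukh Petrov's interest in Bluewater Manufacturing Inc, giving 19% + 62% = 81%.
Chain via Bluewater Manufacturing Inc. → Granite Mining NL (R3): 81% × 82% × 11% = 7.3062% of Fairlane Services GmbH.
Chain via Brightpath Shipping BV → Ashford Pharma AG (R3): 76% × 29% × 42% = 9.2568% of Fairlane Services GmbH.
Aggregating (R1): 7.3062% + 9.2568% = 16.563%.
16.563% exceeds the 5% threshold by 11.563 percentage points.

11.563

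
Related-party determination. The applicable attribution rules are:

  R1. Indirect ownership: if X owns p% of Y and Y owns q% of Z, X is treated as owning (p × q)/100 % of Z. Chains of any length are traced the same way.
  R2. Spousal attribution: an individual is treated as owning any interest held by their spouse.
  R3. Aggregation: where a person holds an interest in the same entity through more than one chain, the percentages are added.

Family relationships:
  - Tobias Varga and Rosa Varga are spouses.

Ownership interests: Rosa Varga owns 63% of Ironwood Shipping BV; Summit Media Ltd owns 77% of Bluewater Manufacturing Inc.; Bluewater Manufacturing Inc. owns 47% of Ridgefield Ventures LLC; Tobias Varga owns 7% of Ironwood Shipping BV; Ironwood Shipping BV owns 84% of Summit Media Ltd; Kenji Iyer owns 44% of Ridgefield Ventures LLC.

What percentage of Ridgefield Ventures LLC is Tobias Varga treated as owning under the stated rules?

By spousal attribution (R2), Tobias Varga is treated as also owning Rosa Varga's interest in Ironwood Shipping BV, giving 7% + 63% = 70%.
Chain via Ironwood Shipping BV → Summit Media Ltd → Bluewater Manufacturing Inc. (R1): 70% × 84% × 77% × 47% = 21.27972% of Ridgefield Ventures LLC.

21.27972%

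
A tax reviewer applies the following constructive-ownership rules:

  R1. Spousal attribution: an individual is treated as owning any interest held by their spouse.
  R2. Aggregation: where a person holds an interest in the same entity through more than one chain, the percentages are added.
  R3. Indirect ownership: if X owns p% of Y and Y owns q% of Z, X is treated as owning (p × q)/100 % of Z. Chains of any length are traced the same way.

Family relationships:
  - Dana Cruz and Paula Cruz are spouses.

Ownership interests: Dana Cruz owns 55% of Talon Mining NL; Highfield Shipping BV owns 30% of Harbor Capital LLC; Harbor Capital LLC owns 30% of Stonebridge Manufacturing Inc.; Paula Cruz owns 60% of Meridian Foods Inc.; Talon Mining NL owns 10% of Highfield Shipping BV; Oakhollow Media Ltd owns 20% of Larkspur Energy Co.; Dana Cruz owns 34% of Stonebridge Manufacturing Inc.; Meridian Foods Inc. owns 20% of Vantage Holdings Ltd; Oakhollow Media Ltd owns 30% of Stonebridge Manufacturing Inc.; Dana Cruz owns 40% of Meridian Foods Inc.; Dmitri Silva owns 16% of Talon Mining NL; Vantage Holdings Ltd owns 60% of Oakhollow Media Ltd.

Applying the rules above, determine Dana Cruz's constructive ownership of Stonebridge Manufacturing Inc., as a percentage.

By spousal attribution (R1), Dana Cruz is treated as also owning Paula Cruz's interest in Meridian Foods Inc, giving 40% + 60% = 100%.
Chain via Meridian Foods Inc. → Vantage Holdings Ltd → Oakhollow Media Ltd (R3): 100% × 20% × 60% × 30% = 3.6% of Stonebridge Manufacturing Inc.
Chain via Talon Mining NL → Highfield Shipping BV → Harbor Capital LLC (R3): 55% × 10% × 30% × 30% = 0.495% of Stonebridge Manufacturing Inc.
Direct interest in Stonebridge Manufacturing Inc: 34%.
Aggregating (R2): 3.6% + 0.495% + 34% = 38.095%.

38.095%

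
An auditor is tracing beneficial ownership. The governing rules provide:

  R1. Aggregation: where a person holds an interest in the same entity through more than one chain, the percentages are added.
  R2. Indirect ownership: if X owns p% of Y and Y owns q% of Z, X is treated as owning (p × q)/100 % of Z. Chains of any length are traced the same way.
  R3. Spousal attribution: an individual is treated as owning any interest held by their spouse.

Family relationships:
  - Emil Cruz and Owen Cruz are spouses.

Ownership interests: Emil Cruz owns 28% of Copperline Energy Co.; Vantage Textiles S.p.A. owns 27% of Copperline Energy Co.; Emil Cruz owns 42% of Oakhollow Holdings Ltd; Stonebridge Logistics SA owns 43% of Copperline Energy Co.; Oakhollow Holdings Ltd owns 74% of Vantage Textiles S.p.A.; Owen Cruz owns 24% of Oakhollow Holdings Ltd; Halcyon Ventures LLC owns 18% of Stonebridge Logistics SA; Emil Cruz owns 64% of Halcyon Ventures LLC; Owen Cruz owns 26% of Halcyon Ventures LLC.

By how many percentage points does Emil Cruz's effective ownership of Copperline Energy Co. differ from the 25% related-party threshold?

23.1528

By spousal attribution (R3), Emil Cruz is treated as also owning Owen Cruz's interest in Halcyon Ventures LLC, giving 64% + 26% = 90%.
By spousal attribution (R3), Emil Cruz is treated as also owning Owen Cruz's interest in Oakhollow Holdings Ltd, giving 42% + 24% = 66%.
Chain via Halcyon Ventures LLC → Stonebridge Logistics SA (R2): 90% × 18% × 43% = 6.966% of Copperline Energy Co.
Chain via Oakhollow Holdings Ltd → Vantage Textiles S.p.A. (R2): 66% × 74% × 27% = 13.1868% of Copperline Energy Co.
Direct interest in Copperline Energy Co: 28%.
Aggregating (R1): 6.966% + 13.1868% + 28% = 48.1528%.
48.1528% exceeds the 25% threshold by 23.1528 percentage points.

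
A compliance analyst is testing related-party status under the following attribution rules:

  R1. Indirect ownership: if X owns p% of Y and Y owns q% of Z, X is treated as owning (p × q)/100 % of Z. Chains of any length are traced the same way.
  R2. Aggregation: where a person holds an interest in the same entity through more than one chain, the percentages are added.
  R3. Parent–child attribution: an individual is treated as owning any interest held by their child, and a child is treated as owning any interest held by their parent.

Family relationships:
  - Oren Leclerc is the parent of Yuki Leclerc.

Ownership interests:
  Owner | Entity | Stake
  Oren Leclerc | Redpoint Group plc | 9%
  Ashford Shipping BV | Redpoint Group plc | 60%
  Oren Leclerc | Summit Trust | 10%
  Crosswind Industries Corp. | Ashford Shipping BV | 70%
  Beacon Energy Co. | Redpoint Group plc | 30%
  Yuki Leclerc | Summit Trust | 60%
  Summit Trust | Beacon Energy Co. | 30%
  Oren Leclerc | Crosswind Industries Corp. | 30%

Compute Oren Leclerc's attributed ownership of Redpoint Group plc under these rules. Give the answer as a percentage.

27.9%

By parent–child attribution (R3), Oren Leclerc is treated as also owning Yuki Leclerc's interest in Summit Trust, giving 10% + 60% = 70%.
Chain via Summit Trust → Beacon Energy Co. (R1): 70% × 30% × 30% = 6.3% of Redpoint Group plc.
Chain via Crosswind Industries Corp. → Ashford Shipping BV (R1): 30% × 70% × 60% = 12.6% of Redpoint Group plc.
Direct interest in Redpoint Group plc: 9%.
Aggregating (R2): 6.3% + 12.6% + 9% = 27.9%.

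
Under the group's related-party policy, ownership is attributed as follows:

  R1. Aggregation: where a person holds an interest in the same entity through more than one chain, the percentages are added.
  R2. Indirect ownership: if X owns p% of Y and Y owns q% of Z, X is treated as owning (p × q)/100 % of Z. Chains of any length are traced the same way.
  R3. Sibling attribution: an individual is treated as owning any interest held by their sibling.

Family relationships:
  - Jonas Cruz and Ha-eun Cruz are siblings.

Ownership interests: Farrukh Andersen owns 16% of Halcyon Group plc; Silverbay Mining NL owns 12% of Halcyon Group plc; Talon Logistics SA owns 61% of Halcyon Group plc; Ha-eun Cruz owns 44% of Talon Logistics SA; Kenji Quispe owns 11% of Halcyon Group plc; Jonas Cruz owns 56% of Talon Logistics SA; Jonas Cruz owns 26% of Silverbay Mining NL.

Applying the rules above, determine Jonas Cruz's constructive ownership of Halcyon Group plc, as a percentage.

By sibling attribution (R3), Jonas Cruz is treated as also owning Ha-eun Cruz's interest in Talon Logistics SA, giving 56% + 44% = 100%.
Chain via Silverbay Mining NL (R2): 26% × 12% = 3.12% of Halcyon Group plc.
Chain via Talon Logistics SA (R2): 100% × 61% = 61% of Halcyon Group plc.
Aggregating (R1): 3.12% + 61% = 64.12%.

64.12%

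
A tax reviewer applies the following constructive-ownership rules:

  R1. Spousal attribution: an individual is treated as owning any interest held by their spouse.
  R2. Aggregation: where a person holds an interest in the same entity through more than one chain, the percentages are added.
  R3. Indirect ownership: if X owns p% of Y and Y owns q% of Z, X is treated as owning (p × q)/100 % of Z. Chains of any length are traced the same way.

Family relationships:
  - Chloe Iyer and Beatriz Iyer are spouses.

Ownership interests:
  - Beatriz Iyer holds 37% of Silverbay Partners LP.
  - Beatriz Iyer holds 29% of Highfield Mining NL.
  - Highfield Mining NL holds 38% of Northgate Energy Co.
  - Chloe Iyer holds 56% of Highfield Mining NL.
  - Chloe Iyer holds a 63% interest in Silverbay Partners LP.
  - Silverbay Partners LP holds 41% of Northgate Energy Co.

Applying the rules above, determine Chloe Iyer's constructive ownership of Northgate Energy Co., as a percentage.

73.3%

By spousal attribution (R1), Chloe Iyer is treated as also owning Beatriz Iyer's interest in Silverbay Partners LP, giving 63% + 37% = 100%.
By spousal attribution (R1), Chloe Iyer is treated as also owning Beatriz Iyer's interest in Highfield Mining NL, giving 56% + 29% = 85%.
Chain via Silverbay Partners LP (R3): 100% × 41% = 41% of Northgate Energy Co.
Chain via Highfield Mining NL (R3): 85% × 38% = 32.3% of Northgate Energy Co.
Aggregating (R2): 41% + 32.3% = 73.3%.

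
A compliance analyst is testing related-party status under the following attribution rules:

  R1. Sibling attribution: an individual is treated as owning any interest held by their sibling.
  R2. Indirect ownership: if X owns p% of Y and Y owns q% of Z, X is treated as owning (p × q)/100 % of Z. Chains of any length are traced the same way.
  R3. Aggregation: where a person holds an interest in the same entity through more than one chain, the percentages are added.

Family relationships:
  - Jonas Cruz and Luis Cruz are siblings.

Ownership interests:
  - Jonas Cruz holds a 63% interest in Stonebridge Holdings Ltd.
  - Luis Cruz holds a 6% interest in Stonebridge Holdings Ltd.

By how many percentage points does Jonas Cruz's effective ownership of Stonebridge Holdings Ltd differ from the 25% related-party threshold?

By sibling attribution (R1), Jonas Cruz is treated as also owning Luis Cruz's interest in Stonebridge Holdings Ltd, giving 63% + 6% = 69%.
Direct interest in Stonebridge Holdings Ltd: 69%.
69% exceeds the 25% threshold by 44 percentage points.

44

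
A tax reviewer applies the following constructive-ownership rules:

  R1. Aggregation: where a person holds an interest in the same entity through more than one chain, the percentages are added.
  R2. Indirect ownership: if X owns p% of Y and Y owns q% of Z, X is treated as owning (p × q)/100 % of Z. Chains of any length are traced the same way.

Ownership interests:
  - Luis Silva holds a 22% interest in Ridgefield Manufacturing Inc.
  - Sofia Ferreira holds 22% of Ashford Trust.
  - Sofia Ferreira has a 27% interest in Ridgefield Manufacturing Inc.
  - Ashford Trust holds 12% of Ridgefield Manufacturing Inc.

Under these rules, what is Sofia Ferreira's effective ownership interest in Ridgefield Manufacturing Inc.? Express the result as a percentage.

29.64%

Chain via Ashford Trust (R2): 22% × 12% = 2.64% of Ridgefield Manufacturing Inc.
Direct interest in Ridgefield Manufacturing Inc: 27%.
Aggregating (R1): 2.64% + 27% = 29.64%.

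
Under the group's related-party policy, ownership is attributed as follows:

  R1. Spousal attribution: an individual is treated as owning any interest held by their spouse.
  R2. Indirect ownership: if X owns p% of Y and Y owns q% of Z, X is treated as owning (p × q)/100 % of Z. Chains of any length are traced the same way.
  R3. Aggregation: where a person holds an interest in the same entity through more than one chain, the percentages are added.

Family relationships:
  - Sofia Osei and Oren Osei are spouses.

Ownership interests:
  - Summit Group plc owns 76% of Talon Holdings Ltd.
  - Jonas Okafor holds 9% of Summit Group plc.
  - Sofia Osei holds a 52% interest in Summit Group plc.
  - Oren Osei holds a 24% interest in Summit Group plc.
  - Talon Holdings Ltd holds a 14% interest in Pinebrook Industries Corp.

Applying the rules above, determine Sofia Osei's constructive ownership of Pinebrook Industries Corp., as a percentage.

By spousal attribution (R1), Sofia Osei is treated as also owning Oren Osei's interest in Summit Group plc, giving 52% + 24% = 76%.
Chain via Summit Group plc → Talon Holdings Ltd (R2): 76% × 76% × 14% = 8.0864% of Pinebrook Industries Corp.

8.0864%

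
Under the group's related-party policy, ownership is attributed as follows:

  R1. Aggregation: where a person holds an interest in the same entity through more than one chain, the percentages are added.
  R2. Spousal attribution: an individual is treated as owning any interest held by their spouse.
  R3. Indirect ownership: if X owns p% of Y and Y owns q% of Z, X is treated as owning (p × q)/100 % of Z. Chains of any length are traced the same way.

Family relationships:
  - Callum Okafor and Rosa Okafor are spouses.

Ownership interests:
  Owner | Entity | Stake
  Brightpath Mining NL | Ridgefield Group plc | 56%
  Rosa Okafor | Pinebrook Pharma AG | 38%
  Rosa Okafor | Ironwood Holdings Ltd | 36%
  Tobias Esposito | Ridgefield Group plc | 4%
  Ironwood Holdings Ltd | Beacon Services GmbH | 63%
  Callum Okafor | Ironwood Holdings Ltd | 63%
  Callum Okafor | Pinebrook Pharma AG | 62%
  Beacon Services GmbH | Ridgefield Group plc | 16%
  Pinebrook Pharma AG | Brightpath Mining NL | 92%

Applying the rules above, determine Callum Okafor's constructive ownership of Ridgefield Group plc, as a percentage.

61.4992%

By spousal attribution (R2), Callum Okafor is treated as also owning Rosa Okafor's interest in Ironwood Holdings Ltd, giving 63% + 36% = 99%.
By spousal attribution (R2), Callum Okafor is treated as also owning Rosa Okafor's interest in Pinebrook Pharma AG, giving 62% + 38% = 100%.
Chain via Ironwood Holdings Ltd → Beacon Services GmbH (R3): 99% × 63% × 16% = 9.9792% of Ridgefield Group plc.
Chain via Pinebrook Pharma AG → Brightpath Mining NL (R3): 100% × 92% × 56% = 51.52% of Ridgefield Group plc.
Aggregating (R1): 9.9792% + 51.52% = 61.4992%.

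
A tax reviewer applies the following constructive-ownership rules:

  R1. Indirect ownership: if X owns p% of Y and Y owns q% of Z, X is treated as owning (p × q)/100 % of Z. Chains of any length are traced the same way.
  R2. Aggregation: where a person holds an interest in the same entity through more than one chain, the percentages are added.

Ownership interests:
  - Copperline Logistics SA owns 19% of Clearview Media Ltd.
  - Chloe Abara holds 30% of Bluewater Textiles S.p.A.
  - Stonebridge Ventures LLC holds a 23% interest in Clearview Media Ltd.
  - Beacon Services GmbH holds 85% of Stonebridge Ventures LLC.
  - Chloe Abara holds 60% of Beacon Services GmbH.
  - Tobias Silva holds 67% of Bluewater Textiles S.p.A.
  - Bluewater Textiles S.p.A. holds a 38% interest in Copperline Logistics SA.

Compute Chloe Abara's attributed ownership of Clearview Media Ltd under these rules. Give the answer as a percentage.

13.896%

Chain via Bluewater Textiles S.p.A. → Copperline Logistics SA (R1): 30% × 38% × 19% = 2.166% of Clearview Media Ltd.
Chain via Beacon Services GmbH → Stonebridge Ventures LLC (R1): 60% × 85% × 23% = 11.73% of Clearview Media Ltd.
Aggregating (R2): 2.166% + 11.73% = 13.896%.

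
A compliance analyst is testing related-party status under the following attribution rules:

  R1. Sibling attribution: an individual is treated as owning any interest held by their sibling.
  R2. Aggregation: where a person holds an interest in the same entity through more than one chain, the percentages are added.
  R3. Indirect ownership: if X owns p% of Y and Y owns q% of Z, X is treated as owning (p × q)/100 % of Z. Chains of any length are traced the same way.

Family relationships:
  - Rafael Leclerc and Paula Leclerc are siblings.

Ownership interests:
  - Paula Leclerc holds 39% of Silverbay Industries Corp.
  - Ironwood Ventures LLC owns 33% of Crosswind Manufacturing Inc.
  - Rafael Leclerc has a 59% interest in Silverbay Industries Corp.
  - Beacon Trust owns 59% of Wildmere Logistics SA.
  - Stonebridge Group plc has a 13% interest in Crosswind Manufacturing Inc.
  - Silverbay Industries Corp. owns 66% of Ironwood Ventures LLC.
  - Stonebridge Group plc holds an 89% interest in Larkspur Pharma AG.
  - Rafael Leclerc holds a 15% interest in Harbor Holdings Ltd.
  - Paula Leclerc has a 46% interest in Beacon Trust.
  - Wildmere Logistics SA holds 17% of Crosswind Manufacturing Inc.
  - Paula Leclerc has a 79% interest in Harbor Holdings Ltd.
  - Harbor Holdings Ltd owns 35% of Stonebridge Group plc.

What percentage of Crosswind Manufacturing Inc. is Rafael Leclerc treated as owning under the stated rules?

30.2352%

By sibling attribution (R1), Rafael Leclerc is treated as also owning Paula Leclerc's interest in Harbor Holdings Ltd, giving 15% + 79% = 94%.
By sibling attribution (R1), Rafael Leclerc is treated as also owning Paula Leclerc's interest in Silverbay Industries Corp, giving 59% + 39% = 98%.
By sibling attribution (R1), Rafael Leclerc is treated as owning Paula Leclerc's 46% interest in Beacon Trust.
Chain via Harbor Holdings Ltd → Stonebridge Group plc (R3): 94% × 35% × 13% = 4.277% of Crosswind Manufacturing Inc.
Chain via Silverbay Industries Corp. → Ironwood Ventures LLC (R3): 98% × 66% × 33% = 21.3444% of Crosswind Manufacturing Inc.
Chain via Beacon Trust → Wildmere Logistics SA (R3): 46% × 59% × 17% = 4.6138% of Crosswind Manufacturing Inc.
Aggregating (R2): 4.277% + 21.3444% + 4.6138% = 30.2352%.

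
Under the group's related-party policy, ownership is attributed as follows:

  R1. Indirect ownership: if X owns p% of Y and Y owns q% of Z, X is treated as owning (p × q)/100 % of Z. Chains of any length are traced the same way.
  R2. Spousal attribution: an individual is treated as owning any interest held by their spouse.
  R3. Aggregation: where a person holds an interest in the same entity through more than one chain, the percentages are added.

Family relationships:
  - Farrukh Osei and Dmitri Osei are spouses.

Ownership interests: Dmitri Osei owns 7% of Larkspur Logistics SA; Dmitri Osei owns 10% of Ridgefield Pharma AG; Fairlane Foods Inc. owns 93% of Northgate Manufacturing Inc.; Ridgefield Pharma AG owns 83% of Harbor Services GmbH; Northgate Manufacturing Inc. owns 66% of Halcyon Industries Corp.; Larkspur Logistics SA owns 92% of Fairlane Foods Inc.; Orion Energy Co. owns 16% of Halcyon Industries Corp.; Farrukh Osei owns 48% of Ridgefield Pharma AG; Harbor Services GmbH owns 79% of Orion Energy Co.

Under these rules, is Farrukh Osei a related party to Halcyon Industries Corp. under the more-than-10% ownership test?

Yes

By spousal attribution (R2), Farrukh Osei is treated as also owning Dmitri Osei's interest in Ridgefield Pharma AG, giving 48% + 10% = 58%.
By spousal attribution (R2), Farrukh Osei is treated as owning Dmitri Osei's 7% interest in Larkspur Logistics SA.
Chain via Ridgefield Pharma AG → Harbor Services GmbH → Orion Energy Co. (R1): 58% × 83% × 79% × 16% = 6.084896% of Halcyon Industries Corp.
Chain via Larkspur Logistics SA → Fairlane Foods Inc. → Northgate Manufacturing Inc. (R1): 7% × 92% × 93% × 66% = 3.952872% of Halcyon Industries Corp.
Aggregating (R3): 6.084896% + 3.952872% = 10.037768%.
10.037768% exceeds the 10% threshold, so Farrukh is a related party to Halcyon Industries Corp.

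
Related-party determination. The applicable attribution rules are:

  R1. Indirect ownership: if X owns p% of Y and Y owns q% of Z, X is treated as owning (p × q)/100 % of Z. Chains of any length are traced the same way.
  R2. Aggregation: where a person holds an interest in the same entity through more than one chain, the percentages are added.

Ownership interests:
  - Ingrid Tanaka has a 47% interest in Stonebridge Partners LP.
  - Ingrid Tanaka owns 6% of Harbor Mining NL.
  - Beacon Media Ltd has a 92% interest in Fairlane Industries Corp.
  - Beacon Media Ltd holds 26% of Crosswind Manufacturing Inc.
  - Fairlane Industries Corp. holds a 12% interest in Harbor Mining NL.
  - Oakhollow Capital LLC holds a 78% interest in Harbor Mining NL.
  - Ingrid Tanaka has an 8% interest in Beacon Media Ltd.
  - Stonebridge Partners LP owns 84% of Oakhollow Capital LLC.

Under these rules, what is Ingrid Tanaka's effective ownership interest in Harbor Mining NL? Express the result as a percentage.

37.6776%

Chain via Beacon Media Ltd → Fairlane Industries Corp. (R1): 8% × 92% × 12% = 0.8832% of Harbor Mining NL.
Chain via Stonebridge Partners LP → Oakhollow Capital LLC (R1): 47% × 84% × 78% = 30.7944% of Harbor Mining NL.
Direct interest in Harbor Mining NL: 6%.
Aggregating (R2): 0.8832% + 30.7944% + 6% = 37.6776%.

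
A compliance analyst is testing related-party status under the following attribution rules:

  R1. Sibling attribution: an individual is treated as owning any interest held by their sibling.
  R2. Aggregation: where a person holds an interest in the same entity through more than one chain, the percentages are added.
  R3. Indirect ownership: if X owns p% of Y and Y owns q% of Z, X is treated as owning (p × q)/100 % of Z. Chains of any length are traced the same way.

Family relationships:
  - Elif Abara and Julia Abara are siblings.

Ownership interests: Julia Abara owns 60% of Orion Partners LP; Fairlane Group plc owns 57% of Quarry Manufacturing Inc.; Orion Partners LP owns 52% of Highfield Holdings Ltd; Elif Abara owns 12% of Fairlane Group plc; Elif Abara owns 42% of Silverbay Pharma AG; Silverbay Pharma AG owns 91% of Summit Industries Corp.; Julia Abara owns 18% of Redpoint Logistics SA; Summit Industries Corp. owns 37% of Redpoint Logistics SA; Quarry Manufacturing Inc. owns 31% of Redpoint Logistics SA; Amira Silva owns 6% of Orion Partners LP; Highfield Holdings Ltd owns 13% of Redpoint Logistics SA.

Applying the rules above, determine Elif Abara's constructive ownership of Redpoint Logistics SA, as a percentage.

By sibling attribution (R1), Elif Abara is treated as owning Julia Abara's 60% interest in Orion Partners LP.
By sibling attribution (R1), Elif Abara is treated as owning Julia Abara's 18% interest in Redpoint Logistics SA.
Chain via Silverbay Pharma AG → Summit Industries Corp. (R3): 42% × 91% × 37% = 14.1414% of Redpoint Logistics SA.
Chain via Fairlane Group plc → Quarry Manufacturing Inc. (R3): 12% × 57% × 31% = 2.1204% of Redpoint Logistics SA.
Chain via Orion Partners LP → Highfield Holdings Ltd (R3): 60% × 52% × 13% = 4.056% of Redpoint Logistics SA.
Direct interest in Redpoint Logistics SA: 18%.
Aggregating (R2): 14.1414% + 2.1204% + 4.056% + 18% = 38.3178%.

38.3178%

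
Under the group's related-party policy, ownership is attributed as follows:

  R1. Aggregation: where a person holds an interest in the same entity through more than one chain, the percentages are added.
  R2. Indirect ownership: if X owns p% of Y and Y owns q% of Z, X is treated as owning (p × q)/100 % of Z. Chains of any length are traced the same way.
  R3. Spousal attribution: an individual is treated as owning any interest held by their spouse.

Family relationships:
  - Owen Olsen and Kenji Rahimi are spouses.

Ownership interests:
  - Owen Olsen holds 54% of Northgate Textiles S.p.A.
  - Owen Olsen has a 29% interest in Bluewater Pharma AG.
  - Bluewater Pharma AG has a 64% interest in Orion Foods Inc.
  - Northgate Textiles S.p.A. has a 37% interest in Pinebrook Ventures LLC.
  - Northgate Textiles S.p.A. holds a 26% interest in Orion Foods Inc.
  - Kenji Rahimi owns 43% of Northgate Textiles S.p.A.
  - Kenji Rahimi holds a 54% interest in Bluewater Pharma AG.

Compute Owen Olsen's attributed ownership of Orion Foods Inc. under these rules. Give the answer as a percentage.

78.34%

By spousal attribution (R3), Owen Olsen is treated as also owning Kenji Rahimi's interest in Bluewater Pharma AG, giving 29% + 54% = 83%.
By spousal attribution (R3), Owen Olsen is treated as also owning Kenji Rahimi's interest in Northgate Textiles S.p.A, giving 54% + 43% = 97%.
Chain via Bluewater Pharma AG (R2): 83% × 64% = 53.12% of Orion Foods Inc.
Chain via Northgate Textiles S.p.A. (R2): 97% × 26% = 25.22% of Orion Foods Inc.
Aggregating (R1): 53.12% + 25.22% = 78.34%.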